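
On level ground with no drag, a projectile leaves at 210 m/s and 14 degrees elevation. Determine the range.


R = v0^2 * sin(2*theta) / g = 210^2 * sin(2*14°) / 9.81 = 2110 m

2110 m


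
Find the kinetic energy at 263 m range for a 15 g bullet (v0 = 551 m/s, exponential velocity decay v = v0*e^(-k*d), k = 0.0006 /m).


v = v0*exp(-k*d) = 551*exp(-0.0006*263) = 470.565 m/s
E = 0.5*m*v^2 = 0.5*0.015*470.565^2 = 1661 J

1661 J


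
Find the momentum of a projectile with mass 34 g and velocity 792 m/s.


p = m*v = 0.034*792 = 26.93 kg·m/s

26.93 kg·m/s


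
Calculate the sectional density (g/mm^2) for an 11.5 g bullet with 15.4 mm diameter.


SD = m/d^2 = 11.5/15.4^2 = 0.04849 g/mm^2

0.04849 g/mm^2


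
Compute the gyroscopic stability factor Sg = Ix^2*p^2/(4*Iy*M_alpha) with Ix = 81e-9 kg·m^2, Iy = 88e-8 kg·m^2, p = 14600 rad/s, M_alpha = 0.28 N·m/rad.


Sg = Ix^2 * p^2 / (4 * Iy * M_alpha) = (81e-9)^2 * 14600^2 / (4 * 88e-8 * 0.28) = 1.419

1.419


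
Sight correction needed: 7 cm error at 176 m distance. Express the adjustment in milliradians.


1 mrad subtends 1 cm per 10 m of range, so adj = error_cm / (dist_m / 10) = 7 / (176/10) = 0.3977 mrad

0.3977 mrad


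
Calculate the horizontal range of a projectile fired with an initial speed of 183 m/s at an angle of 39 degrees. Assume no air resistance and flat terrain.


R = v0^2 * sin(2*theta) / g = 183^2 * sin(2*39°) / 9.81 = 3339 m

3339 m


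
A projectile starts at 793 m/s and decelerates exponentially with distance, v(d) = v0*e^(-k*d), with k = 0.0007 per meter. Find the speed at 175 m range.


v = v0*exp(-k*d) = 793*exp(-0.0007*175) = 701.6 m/s

701.6 m/s


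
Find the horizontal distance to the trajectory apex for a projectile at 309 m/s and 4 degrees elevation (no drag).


R = v0^2*sin(2*theta)/g = 309^2*sin(2*4°)/9.81 = 1354.58 m
apex_dist = R/2 = 1354.58/2 = 677.3 m

677.3 m


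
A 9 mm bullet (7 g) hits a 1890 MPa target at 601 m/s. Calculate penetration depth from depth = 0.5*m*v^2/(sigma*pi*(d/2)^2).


A = pi*(d/2)^2 = pi*(9/2)^2 = 63.6173 mm^2
E = 0.5*m*v^2 = 0.5*0.007*601^2 = 1264.2 J
depth = E/(sigma*A) = 1264.2 J / (1890 MPa * 63.6173 mm^2) = 1264.2/(1890 * 63.6173) m = 0.0105143 m ≈ 10.51 mm

10.51 mm


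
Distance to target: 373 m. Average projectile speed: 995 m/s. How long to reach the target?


t = d/v = 373/995 = 0.3749 s

0.3749 s


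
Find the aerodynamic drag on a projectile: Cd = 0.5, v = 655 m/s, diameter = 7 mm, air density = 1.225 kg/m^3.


A = pi*(d/2)^2 = pi*(7/2000)^2 = 3.84845e-05 m^2
Fd = 0.5*Cd*rho*A*v^2 = 0.5*0.5*1.225*3.84845e-05*655^2 = 5.056 N

5.056 N


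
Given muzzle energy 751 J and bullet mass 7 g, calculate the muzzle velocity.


v = sqrt(2*E/m) = sqrt(2*751/0.007) = 463.2 m/s

463.2 m/s


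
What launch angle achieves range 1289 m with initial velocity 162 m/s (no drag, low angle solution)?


sin(2*theta) = R*g/v0^2 = 1289*9.81/162^2 = 0.481828, theta = arcsin(0.481828)/2 = 14.4°

14.4 degrees


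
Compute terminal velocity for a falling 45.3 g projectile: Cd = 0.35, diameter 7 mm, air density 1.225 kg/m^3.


A = pi*(d/2)^2 = pi*(7/2000)^2 = 3.84845e-05 m^2
vt = sqrt(2mg/(Cd*rho*A)) = sqrt(2*0.0453*9.81/(0.35 * 1.225 * 3.84845e-05)) = 232.1 m/s

232.1 m/s


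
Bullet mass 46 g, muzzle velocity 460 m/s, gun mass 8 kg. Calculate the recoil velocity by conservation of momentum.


v_recoil = m_p * v_p / m_gun = 0.046 * 460 / 8 = 2.645 m/s

2.645 m/s


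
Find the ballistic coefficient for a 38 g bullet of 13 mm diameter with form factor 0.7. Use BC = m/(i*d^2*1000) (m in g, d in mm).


BC = m/(i*d^2*1000) = 38/(0.7 * 13^2 * 1000) = 0.0003212

0.0003212


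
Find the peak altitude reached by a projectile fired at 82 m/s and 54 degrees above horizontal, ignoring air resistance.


H = (v0*sin(theta))^2 / (2g) = (82*sin(54°))^2 / (2*9.81) = 224.3 m

224.3 m


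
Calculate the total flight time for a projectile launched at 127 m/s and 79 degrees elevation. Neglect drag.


T = 2*v0*sin(theta)/g = 2*127*sin(79°)/9.81 = 25.42 s

25.42 s


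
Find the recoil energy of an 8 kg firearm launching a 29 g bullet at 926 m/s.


v_r = m_p*v_p/m_gun = 0.029*926/8 = 3.35675 m/s, E_r = 0.5*m_gun*v_r^2 = 0.5*8*3.35675^2 = 45.07 J

45.07 J


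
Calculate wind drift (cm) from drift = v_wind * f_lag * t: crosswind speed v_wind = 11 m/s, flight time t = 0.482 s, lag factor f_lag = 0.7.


drift = v_wind * lag * t = 11 * 0.7 * 0.482 = 3.7114 m ≈ 371.1 cm

371.1 cm


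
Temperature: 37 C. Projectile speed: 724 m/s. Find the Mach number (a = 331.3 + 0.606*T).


a = 331.3 + 0.606*(37) = 353.722 m/s
M = v/a = 724/353.722 = 2.047

2.047


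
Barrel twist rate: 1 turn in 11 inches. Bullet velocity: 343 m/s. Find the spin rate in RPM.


twist_m = 11*0.0254 = 0.2794 m
spin = v/twist = 343/0.2794 = 1227.631 rev/s
RPM = spin*60 = 1227.631*60 ≈ 73658 RPM

73658 RPM


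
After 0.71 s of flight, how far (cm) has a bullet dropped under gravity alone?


drop = 0.5*g*t^2 = 0.5*9.81*0.71^2 = 2.47261 m ≈ 247.3 cm

247.3 cm


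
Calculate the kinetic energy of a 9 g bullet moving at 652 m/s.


E = 0.5*m*v^2 = 0.5*0.009*652^2 = 1913 J

1913 J


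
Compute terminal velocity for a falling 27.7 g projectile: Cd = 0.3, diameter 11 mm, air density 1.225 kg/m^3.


A = pi*(d/2)^2 = pi*(11/2000)^2 = 9.50332e-05 m^2
vt = sqrt(2mg/(Cd*rho*A)) = sqrt(2*0.0277*9.81/(0.3 * 1.225 * 9.50332e-05)) = 124.7 m/s

124.7 m/s


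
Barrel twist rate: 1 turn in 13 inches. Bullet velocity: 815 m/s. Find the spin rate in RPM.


twist_m = 13*0.0254 = 0.3302 m
spin = v/twist = 815/0.3302 = 2468.201 rev/s
RPM = spin*60 = 2468.201*60 ≈ 148092 RPM

148092 RPM


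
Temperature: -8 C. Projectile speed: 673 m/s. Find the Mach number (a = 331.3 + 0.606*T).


a = 331.3 + 0.606*(-8) = 326.452 m/s
M = v/a = 673/326.452 = 2.062

2.062


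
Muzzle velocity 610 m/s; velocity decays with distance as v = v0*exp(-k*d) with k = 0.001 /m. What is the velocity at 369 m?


v = v0*exp(-k*d) = 610*exp(-0.001*369) = 421.8 m/s

421.8 m/s


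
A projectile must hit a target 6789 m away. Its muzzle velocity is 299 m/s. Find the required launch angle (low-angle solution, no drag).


sin(2*theta) = R*g/v0^2 = 6789*9.81/299^2 = 0.744959, theta = arcsin(0.744959)/2 = 24.08°

24.08 degrees


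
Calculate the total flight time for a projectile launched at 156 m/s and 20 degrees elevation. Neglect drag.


T = 2*v0*sin(theta)/g = 2*156*sin(20°)/9.81 = 10.88 s

10.88 s


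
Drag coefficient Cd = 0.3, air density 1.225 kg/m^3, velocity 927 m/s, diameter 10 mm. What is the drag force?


A = pi*(d/2)^2 = pi*(10/2000)^2 = 7.85398e-05 m^2
Fd = 0.5*Cd*rho*A*v^2 = 0.5*0.3*1.225*7.85398e-05*927^2 = 12.4 N

12.4 N


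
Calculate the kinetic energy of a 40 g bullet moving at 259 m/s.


E = 0.5*m*v^2 = 0.5*0.04*259^2 = 1342 J

1342 J


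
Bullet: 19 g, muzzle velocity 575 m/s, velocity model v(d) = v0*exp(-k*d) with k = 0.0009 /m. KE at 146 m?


v = v0*exp(-k*d) = 575*exp(-0.0009*146) = 504.199 m/s
E = 0.5*m*v^2 = 0.5*0.019*504.199^2 = 2415 J

2415 J


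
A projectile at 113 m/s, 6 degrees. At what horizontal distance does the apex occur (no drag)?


R = v0^2*sin(2*theta)/g = 113^2*sin(2*6°)/9.81 = 270.624 m
apex_dist = R/2 = 270.624/2 = 135.3 m

135.3 m


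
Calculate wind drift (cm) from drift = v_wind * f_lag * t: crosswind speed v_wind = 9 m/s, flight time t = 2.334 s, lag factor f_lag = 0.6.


drift = v_wind * lag * t = 9 * 0.6 * 2.334 = 12.6036 m ≈ 1260 cm

1260 cm


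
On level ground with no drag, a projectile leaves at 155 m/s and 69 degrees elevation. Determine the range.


R = v0^2 * sin(2*theta) / g = 155^2 * sin(2*69°) / 9.81 = 1639 m

1639 m


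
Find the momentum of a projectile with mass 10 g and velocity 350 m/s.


p = m*v = 0.01*350 = 3.5 kg·m/s

3.5 kg·m/s


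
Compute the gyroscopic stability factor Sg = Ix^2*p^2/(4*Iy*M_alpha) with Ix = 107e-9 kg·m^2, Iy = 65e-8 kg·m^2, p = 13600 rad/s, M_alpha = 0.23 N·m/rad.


Sg = Ix^2 * p^2 / (4 * Iy * M_alpha) = (107e-9)^2 * 13600^2 / (4 * 65e-8 * 0.23) = 3.541

3.541


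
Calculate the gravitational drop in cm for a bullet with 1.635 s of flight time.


drop = 0.5*g*t^2 = 0.5*9.81*1.635^2 = 13.1122 m ≈ 1311 cm

1311 cm


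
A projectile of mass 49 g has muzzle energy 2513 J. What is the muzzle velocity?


v = sqrt(2*E/m) = sqrt(2*2513/0.049) = 320.3 m/s

320.3 m/s


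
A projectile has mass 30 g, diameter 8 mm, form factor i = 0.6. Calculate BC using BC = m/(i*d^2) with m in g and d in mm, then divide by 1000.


BC = m/(i*d^2*1000) = 30/(0.6 * 8^2 * 1000) = 0.0007813

0.0007813


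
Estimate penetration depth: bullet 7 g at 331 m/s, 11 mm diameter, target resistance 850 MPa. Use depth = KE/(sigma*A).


A = pi*(d/2)^2 = pi*(11/2)^2 = 95.0332 mm^2
E = 0.5*m*v^2 = 0.5*0.007*331^2 = 383.464 J
depth = E/(sigma*A) = 383.464 J / (850 MPa * 95.0332 mm^2) = 383.464/(850 * 95.0332) m = 0.00474712 m ≈ 4.747 mm

4.747 mm


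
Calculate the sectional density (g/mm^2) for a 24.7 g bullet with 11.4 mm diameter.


SD = m/d^2 = 24.7/11.4^2 = 0.1901 g/mm^2

0.1901 g/mm^2


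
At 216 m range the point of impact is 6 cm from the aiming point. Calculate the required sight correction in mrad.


1 mrad subtends 1 cm per 10 m of range, so adj = error_cm / (dist_m / 10) = 6 / (216/10) = 0.2778 mrad

0.2778 mrad


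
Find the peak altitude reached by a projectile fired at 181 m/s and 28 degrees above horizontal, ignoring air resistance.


H = (v0*sin(theta))^2 / (2g) = (181*sin(28°))^2 / (2*9.81) = 368 m

368 m


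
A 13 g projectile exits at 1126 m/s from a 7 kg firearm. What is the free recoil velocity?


v_recoil = m_p * v_p / m_gun = 0.013 * 1126 / 7 = 2.091 m/s

2.091 m/s


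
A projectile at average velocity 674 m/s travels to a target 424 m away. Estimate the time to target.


t = d/v = 424/674 = 0.6291 s

0.6291 s


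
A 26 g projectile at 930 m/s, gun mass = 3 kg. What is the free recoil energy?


v_r = m_p*v_p/m_gun = 0.026*930/3 = 8.06 m/s, E_r = 0.5*m_gun*v_r^2 = 0.5*3*8.06^2 = 97.45 J

97.45 J


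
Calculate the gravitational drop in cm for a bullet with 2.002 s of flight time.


drop = 0.5*g*t^2 = 0.5*9.81*2.002^2 = 19.6593 m ≈ 1966 cm

1966 cm


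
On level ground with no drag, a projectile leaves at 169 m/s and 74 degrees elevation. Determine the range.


R = v0^2 * sin(2*theta) / g = 169^2 * sin(2*74°) / 9.81 = 1543 m

1543 m


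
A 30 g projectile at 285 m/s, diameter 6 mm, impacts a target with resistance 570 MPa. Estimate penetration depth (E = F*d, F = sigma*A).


A = pi*(d/2)^2 = pi*(6/2)^2 = 28.2743 mm^2
E = 0.5*m*v^2 = 0.5*0.03*285^2 = 1218.38 J
depth = E/(sigma*A) = 1218.38 J / (570 MPa * 28.2743 mm^2) = 1218.38/(570 * 28.2743) m = 0.0755986 m ≈ 75.6 mm

75.6 mm


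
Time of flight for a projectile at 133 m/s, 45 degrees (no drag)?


T = 2*v0*sin(theta)/g = 2*133*sin(45°)/9.81 = 19.17 s

19.17 s


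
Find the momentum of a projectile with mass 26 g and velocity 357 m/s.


p = m*v = 0.026*357 = 9.282 kg·m/s

9.282 kg·m/s


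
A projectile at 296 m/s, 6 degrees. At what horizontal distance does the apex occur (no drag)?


R = v0^2*sin(2*theta)/g = 296^2*sin(2*6°)/9.81 = 1856.92 m
apex_dist = R/2 = 1856.92/2 = 928.5 m

928.5 m


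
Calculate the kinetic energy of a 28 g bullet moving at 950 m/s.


E = 0.5*m*v^2 = 0.5*0.028*950^2 = 12635 J

12635 J


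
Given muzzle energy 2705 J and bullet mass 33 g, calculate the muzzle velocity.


v = sqrt(2*E/m) = sqrt(2*2705/0.033) = 404.9 m/s

404.9 m/s


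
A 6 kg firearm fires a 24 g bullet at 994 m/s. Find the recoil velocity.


v_recoil = m_p * v_p / m_gun = 0.024 * 994 / 6 = 3.976 m/s

3.976 m/s


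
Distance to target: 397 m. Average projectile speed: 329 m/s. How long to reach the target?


t = d/v = 397/329 = 1.207 s

1.207 s


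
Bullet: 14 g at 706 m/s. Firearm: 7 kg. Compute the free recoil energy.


v_r = m_p*v_p/m_gun = 0.014*706/7 = 1.412 m/s, E_r = 0.5*m_gun*v_r^2 = 0.5*7*1.412^2 = 6.978 J

6.978 J


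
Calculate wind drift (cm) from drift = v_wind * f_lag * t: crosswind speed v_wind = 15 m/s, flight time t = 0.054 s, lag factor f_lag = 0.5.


drift = v_wind * lag * t = 15 * 0.5 * 0.054 = 0.405 m ≈ 40.5 cm

40.5 cm


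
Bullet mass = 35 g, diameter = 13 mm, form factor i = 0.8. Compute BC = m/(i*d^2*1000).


BC = m/(i*d^2*1000) = 35/(0.8 * 13^2 * 1000) = 0.0002589

0.0002589


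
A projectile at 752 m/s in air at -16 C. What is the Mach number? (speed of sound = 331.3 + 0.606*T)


a = 331.3 + 0.606*(-16) = 321.604 m/s
M = v/a = 752/321.604 = 2.338

2.338


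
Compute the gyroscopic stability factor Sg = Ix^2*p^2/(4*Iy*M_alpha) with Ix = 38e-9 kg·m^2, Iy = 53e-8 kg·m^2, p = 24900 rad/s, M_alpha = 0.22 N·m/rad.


Sg = Ix^2 * p^2 / (4 * Iy * M_alpha) = (38e-9)^2 * 24900^2 / (4 * 53e-8 * 0.22) = 1.92

1.92


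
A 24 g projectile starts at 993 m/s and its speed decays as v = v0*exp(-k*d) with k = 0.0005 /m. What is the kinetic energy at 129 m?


v = v0*exp(-k*d) = 993*exp(-0.0005*129) = 930.973 m/s
E = 0.5*m*v^2 = 0.5*0.024*930.973^2 = 10401 J

10401 J


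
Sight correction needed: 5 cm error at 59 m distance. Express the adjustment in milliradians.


1 mrad subtends 1 cm per 10 m of range, so adj = error_cm / (dist_m / 10) = 5 / (59/10) = 0.8475 mrad

0.8475 mrad


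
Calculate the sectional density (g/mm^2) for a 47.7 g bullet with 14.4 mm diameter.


SD = m/d^2 = 47.7/14.4^2 = 0.23 g/mm^2

0.23 g/mm^2


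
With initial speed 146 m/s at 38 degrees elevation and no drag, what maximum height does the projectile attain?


H = (v0*sin(theta))^2 / (2g) = (146*sin(38°))^2 / (2*9.81) = 411.8 m

411.8 m


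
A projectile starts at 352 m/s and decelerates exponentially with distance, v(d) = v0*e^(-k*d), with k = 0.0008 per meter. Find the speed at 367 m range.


v = v0*exp(-k*d) = 352*exp(-0.0008*367) = 262.4 m/s

262.4 m/s


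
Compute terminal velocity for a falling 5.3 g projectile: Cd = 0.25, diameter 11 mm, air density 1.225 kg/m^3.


A = pi*(d/2)^2 = pi*(11/2000)^2 = 9.50332e-05 m^2
vt = sqrt(2mg/(Cd*rho*A)) = sqrt(2*0.0053*9.81/(0.25 * 1.225 * 9.50332e-05)) = 59.77 m/s

59.77 m/s


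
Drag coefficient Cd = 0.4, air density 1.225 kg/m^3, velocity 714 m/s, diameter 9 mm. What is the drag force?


A = pi*(d/2)^2 = pi*(9/2000)^2 = 6.36173e-05 m^2
Fd = 0.5*Cd*rho*A*v^2 = 0.5*0.4*1.225*6.36173e-05*714^2 = 7.946 N

7.946 N


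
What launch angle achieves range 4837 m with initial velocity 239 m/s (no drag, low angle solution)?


sin(2*theta) = R*g/v0^2 = 4837*9.81/239^2 = 0.83071, theta = arcsin(0.83071)/2 = 28.09°

28.09 degrees


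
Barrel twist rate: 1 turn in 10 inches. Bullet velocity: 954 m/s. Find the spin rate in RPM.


twist_m = 10*0.0254 = 0.254 m
spin = v/twist = 954/0.254 = 3755.906 rev/s
RPM = spin*60 = 3755.906*60 ≈ 225354 RPM

225354 RPM


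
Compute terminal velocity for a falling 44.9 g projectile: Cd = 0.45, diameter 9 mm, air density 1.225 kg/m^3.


A = pi*(d/2)^2 = pi*(9/2000)^2 = 6.36173e-05 m^2
vt = sqrt(2mg/(Cd*rho*A)) = sqrt(2*0.0449*9.81/(0.45 * 1.225 * 6.36173e-05)) = 158.5 m/s

158.5 m/s


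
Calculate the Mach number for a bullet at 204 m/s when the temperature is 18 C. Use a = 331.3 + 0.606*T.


a = 331.3 + 0.606*(18) = 342.208 m/s
M = v/a = 204/342.208 = 0.5961

0.5961


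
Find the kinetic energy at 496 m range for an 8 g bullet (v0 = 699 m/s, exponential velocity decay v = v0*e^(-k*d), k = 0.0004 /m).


v = v0*exp(-k*d) = 699*exp(-0.0004*496) = 573.209 m/s
E = 0.5*m*v^2 = 0.5*0.008*573.209^2 = 1314 J

1314 J


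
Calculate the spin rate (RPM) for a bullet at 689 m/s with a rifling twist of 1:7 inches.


twist_m = 7*0.0254 = 0.1778 m
spin = v/twist = 689/0.1778 = 3875.141 rev/s
RPM = spin*60 = 3875.141*60 ≈ 232508 RPM

232508 RPM


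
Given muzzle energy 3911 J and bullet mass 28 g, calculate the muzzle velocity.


v = sqrt(2*E/m) = sqrt(2*3911/0.028) = 528.5 m/s

528.5 m/s


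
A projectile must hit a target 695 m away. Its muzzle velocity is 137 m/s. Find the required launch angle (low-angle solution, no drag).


sin(2*theta) = R*g/v0^2 = 695*9.81/137^2 = 0.363256, theta = arcsin(0.363256)/2 = 10.65°

10.65 degrees


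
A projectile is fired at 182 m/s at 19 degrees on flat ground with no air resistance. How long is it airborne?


T = 2*v0*sin(theta)/g = 2*182*sin(19°)/9.81 = 12.08 s

12.08 s


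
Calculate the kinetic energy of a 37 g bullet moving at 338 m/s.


E = 0.5*m*v^2 = 0.5*0.037*338^2 = 2114 J

2114 J


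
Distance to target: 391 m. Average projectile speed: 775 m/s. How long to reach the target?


t = d/v = 391/775 = 0.5045 s

0.5045 s


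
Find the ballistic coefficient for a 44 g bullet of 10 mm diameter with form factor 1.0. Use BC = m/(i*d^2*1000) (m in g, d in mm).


BC = m/(i*d^2*1000) = 44/(1.0 * 10^2 * 1000) = 0.00044

0.00044


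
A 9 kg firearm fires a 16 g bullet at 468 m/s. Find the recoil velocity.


v_recoil = m_p * v_p / m_gun = 0.016 * 468 / 9 = 0.832 m/s

0.832 m/s


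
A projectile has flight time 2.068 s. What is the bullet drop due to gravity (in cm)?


drop = 0.5*g*t^2 = 0.5*9.81*2.068^2 = 20.9768 m ≈ 2098 cm

2098 cm


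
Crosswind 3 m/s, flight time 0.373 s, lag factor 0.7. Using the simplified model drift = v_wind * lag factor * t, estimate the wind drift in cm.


drift = v_wind * lag * t = 3 * 0.7 * 0.373 = 0.7833 m ≈ 78.33 cm

78.33 cm


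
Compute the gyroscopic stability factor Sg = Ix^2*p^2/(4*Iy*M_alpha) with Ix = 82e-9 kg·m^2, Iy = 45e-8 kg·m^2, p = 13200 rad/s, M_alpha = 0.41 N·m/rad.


Sg = Ix^2 * p^2 / (4 * Iy * M_alpha) = (82e-9)^2 * 13200^2 / (4 * 45e-8 * 0.41) = 1.588

1.588


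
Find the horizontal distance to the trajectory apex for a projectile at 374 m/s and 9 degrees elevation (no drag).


R = v0^2*sin(2*theta)/g = 374^2*sin(2*9°)/9.81 = 4406.12 m
apex_dist = R/2 = 4406.12/2 = 2203 m

2203 m


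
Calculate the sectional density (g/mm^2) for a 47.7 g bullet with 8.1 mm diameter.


SD = m/d^2 = 47.7/8.1^2 = 0.727 g/mm^2

0.727 g/mm^2


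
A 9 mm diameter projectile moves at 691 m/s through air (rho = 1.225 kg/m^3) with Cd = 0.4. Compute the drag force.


A = pi*(d/2)^2 = pi*(9/2000)^2 = 6.36173e-05 m^2
Fd = 0.5*Cd*rho*A*v^2 = 0.5*0.4*1.225*6.36173e-05*691^2 = 7.442 N

7.442 N


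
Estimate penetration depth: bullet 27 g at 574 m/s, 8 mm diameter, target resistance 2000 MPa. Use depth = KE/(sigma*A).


A = pi*(d/2)^2 = pi*(8/2)^2 = 50.2655 mm^2
E = 0.5*m*v^2 = 0.5*0.027*574^2 = 4447.93 J
depth = E/(sigma*A) = 4447.93 J / (2000 MPa * 50.2655 mm^2) = 4447.93/(2000 * 50.2655) m = 0.0442443 m ≈ 44.24 mm

44.24 mm


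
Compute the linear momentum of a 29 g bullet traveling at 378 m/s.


p = m*v = 0.029*378 = 10.96 kg·m/s

10.96 kg·m/s


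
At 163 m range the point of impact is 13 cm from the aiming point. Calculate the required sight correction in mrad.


1 mrad subtends 1 cm per 10 m of range, so adj = error_cm / (dist_m / 10) = 13 / (163/10) = 0.7975 mrad

0.7975 mrad


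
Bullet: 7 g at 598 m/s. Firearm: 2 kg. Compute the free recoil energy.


v_r = m_p*v_p/m_gun = 0.007*598/2 = 2.093 m/s, E_r = 0.5*m_gun*v_r^2 = 0.5*2*2.093^2 = 4.381 J

4.381 J


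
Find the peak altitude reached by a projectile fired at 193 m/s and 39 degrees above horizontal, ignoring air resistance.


H = (v0*sin(theta))^2 / (2g) = (193*sin(39°))^2 / (2*9.81) = 751.9 m

751.9 m


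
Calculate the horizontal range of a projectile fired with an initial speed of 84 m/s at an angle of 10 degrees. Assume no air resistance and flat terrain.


R = v0^2 * sin(2*theta) / g = 84^2 * sin(2*10°) / 9.81 = 246 m

246 m


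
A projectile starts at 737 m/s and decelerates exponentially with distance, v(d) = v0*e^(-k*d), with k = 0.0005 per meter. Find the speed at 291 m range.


v = v0*exp(-k*d) = 737*exp(-0.0005*291) = 637.2 m/s

637.2 m/s


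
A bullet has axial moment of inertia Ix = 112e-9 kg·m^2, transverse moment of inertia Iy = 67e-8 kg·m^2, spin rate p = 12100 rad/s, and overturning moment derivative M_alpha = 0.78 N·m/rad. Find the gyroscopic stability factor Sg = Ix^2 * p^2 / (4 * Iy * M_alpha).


Sg = Ix^2 * p^2 / (4 * Iy * M_alpha) = (112e-9)^2 * 12100^2 / (4 * 67e-8 * 0.78) = 0.8786

0.8786


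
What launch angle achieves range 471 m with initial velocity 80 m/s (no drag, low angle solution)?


sin(2*theta) = R*g/v0^2 = 471*9.81/80^2 = 0.721955, theta = arcsin(0.721955)/2 = 23.11°

23.11 degrees


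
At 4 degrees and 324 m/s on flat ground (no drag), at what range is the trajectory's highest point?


R = v0^2*sin(2*theta)/g = 324^2*sin(2*4°)/9.81 = 1489.28 m
apex_dist = R/2 = 1489.28/2 = 744.6 m

744.6 m


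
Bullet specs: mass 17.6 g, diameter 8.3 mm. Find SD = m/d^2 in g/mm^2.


SD = m/d^2 = 17.6/8.3^2 = 0.2555 g/mm^2

0.2555 g/mm^2


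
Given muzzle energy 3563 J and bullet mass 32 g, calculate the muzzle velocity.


v = sqrt(2*E/m) = sqrt(2*3563/0.032) = 471.9 m/s

471.9 m/s


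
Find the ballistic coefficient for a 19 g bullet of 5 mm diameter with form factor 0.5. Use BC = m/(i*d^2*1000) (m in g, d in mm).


BC = m/(i*d^2*1000) = 19/(0.5 * 5^2 * 1000) = 0.00152

0.00152


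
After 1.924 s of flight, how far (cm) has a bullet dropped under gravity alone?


drop = 0.5*g*t^2 = 0.5*9.81*1.924^2 = 18.1572 m ≈ 1816 cm

1816 cm


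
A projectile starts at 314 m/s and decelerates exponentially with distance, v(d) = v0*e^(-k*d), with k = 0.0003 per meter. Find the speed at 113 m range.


v = v0*exp(-k*d) = 314*exp(-0.0003*113) = 303.5 m/s

303.5 m/s


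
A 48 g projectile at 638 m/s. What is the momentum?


p = m*v = 0.048*638 = 30.62 kg·m/s

30.62 kg·m/s


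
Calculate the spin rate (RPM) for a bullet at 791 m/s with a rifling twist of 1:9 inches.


twist_m = 9*0.0254 = 0.2286 m
spin = v/twist = 791/0.2286 = 3460.192 rev/s
RPM = spin*60 = 3460.192*60 ≈ 207612 RPM

207612 RPM


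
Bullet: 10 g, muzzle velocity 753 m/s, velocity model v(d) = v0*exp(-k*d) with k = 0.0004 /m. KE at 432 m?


v = v0*exp(-k*d) = 753*exp(-0.0004*432) = 633.503 m/s
E = 0.5*m*v^2 = 0.5*0.01*633.503^2 = 2007 J

2007 J


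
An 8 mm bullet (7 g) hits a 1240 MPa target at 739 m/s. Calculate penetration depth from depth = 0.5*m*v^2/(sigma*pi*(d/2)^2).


A = pi*(d/2)^2 = pi*(8/2)^2 = 50.2655 mm^2
E = 0.5*m*v^2 = 0.5*0.007*739^2 = 1911.42 J
depth = E/(sigma*A) = 1911.42 J / (1240 MPa * 50.2655 mm^2) = 1911.42/(1240 * 50.2655) m = 0.0306666 m ≈ 30.67 mm

30.67 mm


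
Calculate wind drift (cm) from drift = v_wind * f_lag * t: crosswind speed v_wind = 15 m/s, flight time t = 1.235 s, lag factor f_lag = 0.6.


drift = v_wind * lag * t = 15 * 0.6 * 1.235 = 11.115 m ≈ 1112 cm

1112 cm


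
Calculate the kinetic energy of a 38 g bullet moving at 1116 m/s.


E = 0.5*m*v^2 = 0.5*0.038*1116^2 = 23664 J

23664 J


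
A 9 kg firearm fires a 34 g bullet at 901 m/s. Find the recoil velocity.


v_recoil = m_p * v_p / m_gun = 0.034 * 901 / 9 = 3.404 m/s

3.404 m/s


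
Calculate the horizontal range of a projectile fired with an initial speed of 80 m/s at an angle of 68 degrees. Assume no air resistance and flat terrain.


R = v0^2 * sin(2*theta) / g = 80^2 * sin(2*68°) / 9.81 = 453.2 m

453.2 m


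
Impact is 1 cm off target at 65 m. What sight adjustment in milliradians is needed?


1 mrad subtends 1 cm per 10 m of range, so adj = error_cm / (dist_m / 10) = 1 / (65/10) = 0.1538 mrad

0.1538 mrad


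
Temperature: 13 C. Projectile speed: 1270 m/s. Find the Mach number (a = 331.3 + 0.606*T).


a = 331.3 + 0.606*(13) = 339.178 m/s
M = v/a = 1270/339.178 = 3.744

3.744


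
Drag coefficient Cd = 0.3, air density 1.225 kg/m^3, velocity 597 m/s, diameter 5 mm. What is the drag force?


A = pi*(d/2)^2 = pi*(5/2000)^2 = 1.96350e-05 m^2
Fd = 0.5*Cd*rho*A*v^2 = 0.5*0.3*1.225*1.96350e-05*597^2 = 1.286 N

1.286 N


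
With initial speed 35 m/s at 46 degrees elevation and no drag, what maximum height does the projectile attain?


H = (v0*sin(theta))^2 / (2g) = (35*sin(46°))^2 / (2*9.81) = 32.31 m

32.31 m


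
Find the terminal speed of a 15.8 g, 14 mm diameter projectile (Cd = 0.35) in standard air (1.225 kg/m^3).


A = pi*(d/2)^2 = pi*(14/2000)^2 = 1.53938e-04 m^2
vt = sqrt(2mg/(Cd*rho*A)) = sqrt(2*0.0158*9.81/(0.35 * 1.225 * 1.53938e-04)) = 68.53 m/s

68.53 m/s


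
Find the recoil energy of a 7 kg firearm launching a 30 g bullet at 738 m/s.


v_r = m_p*v_p/m_gun = 0.03*738/7 = 3.16286 m/s, E_r = 0.5*m_gun*v_r^2 = 0.5*7*3.16286^2 = 35.01 J

35.01 J


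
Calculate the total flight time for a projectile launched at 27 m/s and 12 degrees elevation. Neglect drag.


T = 2*v0*sin(theta)/g = 2*27*sin(12°)/9.81 = 1.144 s

1.144 s


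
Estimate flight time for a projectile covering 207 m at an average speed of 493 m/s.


t = d/v = 207/493 = 0.4199 s

0.4199 s


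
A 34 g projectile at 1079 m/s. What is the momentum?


p = m*v = 0.034*1079 = 36.69 kg·m/s

36.69 kg·m/s


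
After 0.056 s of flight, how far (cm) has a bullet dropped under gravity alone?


drop = 0.5*g*t^2 = 0.5*9.81*0.056^2 = 0.0153821 m ≈ 1.538 cm

1.538 cm


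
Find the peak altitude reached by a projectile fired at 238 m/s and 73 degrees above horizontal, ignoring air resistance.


H = (v0*sin(theta))^2 / (2g) = (238*sin(73°))^2 / (2*9.81) = 2640 m

2640 m


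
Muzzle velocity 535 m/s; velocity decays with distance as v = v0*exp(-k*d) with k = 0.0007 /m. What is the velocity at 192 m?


v = v0*exp(-k*d) = 535*exp(-0.0007*192) = 467.7 m/s

467.7 m/s


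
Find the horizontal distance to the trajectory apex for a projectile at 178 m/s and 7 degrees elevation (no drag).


R = v0^2*sin(2*theta)/g = 178^2*sin(2*7°)/9.81 = 781.351 m
apex_dist = R/2 = 781.351/2 = 390.7 m

390.7 m


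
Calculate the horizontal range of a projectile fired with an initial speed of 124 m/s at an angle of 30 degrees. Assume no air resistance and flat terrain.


R = v0^2 * sin(2*theta) / g = 124^2 * sin(2*30°) / 9.81 = 1357 m

1357 m


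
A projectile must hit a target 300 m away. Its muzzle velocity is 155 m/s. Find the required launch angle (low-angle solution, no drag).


sin(2*theta) = R*g/v0^2 = 300*9.81/155^2 = 0.122497, theta = arcsin(0.122497)/2 = 3.518°

3.518 degrees


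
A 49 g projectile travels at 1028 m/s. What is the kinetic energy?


E = 0.5*m*v^2 = 0.5*0.049*1028^2 = 25891 J

25891 J


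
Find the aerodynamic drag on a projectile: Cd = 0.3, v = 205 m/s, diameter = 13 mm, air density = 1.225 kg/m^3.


A = pi*(d/2)^2 = pi*(13/2000)^2 = 1.32732e-04 m^2
Fd = 0.5*Cd*rho*A*v^2 = 0.5*0.3*1.225*1.32732e-04*205^2 = 1.025 N

1.025 N


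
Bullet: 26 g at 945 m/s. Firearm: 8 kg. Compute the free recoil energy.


v_r = m_p*v_p/m_gun = 0.026*945/8 = 3.07125 m/s, E_r = 0.5*m_gun*v_r^2 = 0.5*8*3.07125^2 = 37.73 J

37.73 J


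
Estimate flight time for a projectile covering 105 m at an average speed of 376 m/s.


t = d/v = 105/376 = 0.2793 s

0.2793 s


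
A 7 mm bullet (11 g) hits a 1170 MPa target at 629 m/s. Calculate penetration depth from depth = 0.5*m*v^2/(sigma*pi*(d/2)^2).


A = pi*(d/2)^2 = pi*(7/2)^2 = 38.4845 mm^2
E = 0.5*m*v^2 = 0.5*0.011*629^2 = 2176.03 J
depth = E/(sigma*A) = 2176.03 J / (1170 MPa * 38.4845 mm^2) = 2176.03/(1170 * 38.4845) m = 0.0483273 m ≈ 48.33 mm

48.33 mm


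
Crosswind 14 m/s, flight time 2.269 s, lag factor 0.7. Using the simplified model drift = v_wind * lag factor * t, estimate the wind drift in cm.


drift = v_wind * lag * t = 14 * 0.7 * 2.269 = 22.2362 m ≈ 2224 cm

2224 cm


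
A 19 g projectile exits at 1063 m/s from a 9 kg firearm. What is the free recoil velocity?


v_recoil = m_p * v_p / m_gun = 0.019 * 1063 / 9 = 2.244 m/s

2.244 m/s


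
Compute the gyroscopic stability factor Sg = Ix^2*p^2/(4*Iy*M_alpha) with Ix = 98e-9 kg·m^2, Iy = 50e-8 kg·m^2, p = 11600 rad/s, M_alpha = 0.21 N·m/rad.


Sg = Ix^2 * p^2 / (4 * Iy * M_alpha) = (98e-9)^2 * 11600^2 / (4 * 50e-8 * 0.21) = 3.077

3.077


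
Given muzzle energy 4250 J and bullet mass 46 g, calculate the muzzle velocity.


v = sqrt(2*E/m) = sqrt(2*4250/0.046) = 429.9 m/s

429.9 m/s


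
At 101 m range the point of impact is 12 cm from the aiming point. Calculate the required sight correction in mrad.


1 mrad subtends 1 cm per 10 m of range, so adj = error_cm / (dist_m / 10) = 12 / (101/10) = 1.188 mrad

1.188 mrad


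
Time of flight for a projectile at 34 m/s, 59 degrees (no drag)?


T = 2*v0*sin(theta)/g = 2*34*sin(59°)/9.81 = 5.942 s

5.942 s


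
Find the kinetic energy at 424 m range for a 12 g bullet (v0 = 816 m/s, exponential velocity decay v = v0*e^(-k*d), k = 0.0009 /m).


v = v0*exp(-k*d) = 816*exp(-0.0009*424) = 557.139 m/s
E = 0.5*m*v^2 = 0.5*0.012*557.139^2 = 1862 J

1862 J


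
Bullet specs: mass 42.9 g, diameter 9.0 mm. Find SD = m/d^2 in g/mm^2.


SD = m/d^2 = 42.9/9.0^2 = 0.5296 g/mm^2

0.5296 g/mm^2


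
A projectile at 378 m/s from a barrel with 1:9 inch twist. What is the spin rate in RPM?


twist_m = 9*0.0254 = 0.2286 m
spin = v/twist = 378/0.2286 = 1653.543 rev/s
RPM = spin*60 = 1653.543*60 ≈ 99213 RPM

99213 RPM


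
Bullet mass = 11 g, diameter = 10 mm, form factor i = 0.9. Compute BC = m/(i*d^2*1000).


BC = m/(i*d^2*1000) = 11/(0.9 * 10^2 * 1000) = 0.0001222

0.0001222


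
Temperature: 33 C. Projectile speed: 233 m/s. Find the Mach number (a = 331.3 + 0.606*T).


a = 331.3 + 0.606*(33) = 351.298 m/s
M = v/a = 233/351.298 = 0.6633

0.6633


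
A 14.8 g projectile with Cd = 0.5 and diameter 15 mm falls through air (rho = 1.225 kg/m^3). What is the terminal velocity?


A = pi*(d/2)^2 = pi*(15/2000)^2 = 1.76715e-04 m^2
vt = sqrt(2mg/(Cd*rho*A)) = sqrt(2*0.0148*9.81/(0.5 * 1.225 * 1.76715e-04)) = 51.8 m/s

51.8 m/s


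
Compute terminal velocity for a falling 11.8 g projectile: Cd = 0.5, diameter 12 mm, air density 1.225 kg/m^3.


A = pi*(d/2)^2 = pi*(12/2000)^2 = 1.13097e-04 m^2
vt = sqrt(2mg/(Cd*rho*A)) = sqrt(2*0.0118*9.81/(0.5 * 1.225 * 1.13097e-04)) = 57.81 m/s

57.81 m/s


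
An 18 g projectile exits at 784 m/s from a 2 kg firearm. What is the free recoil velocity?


v_recoil = m_p * v_p / m_gun = 0.018 * 784 / 2 = 7.056 m/s

7.056 m/s


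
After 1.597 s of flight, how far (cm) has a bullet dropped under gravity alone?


drop = 0.5*g*t^2 = 0.5*9.81*1.597^2 = 12.5098 m ≈ 1251 cm

1251 cm


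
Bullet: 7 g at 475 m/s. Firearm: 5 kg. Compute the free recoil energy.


v_r = m_p*v_p/m_gun = 0.007*475/5 = 0.665 m/s, E_r = 0.5*m_gun*v_r^2 = 0.5*5*0.665^2 = 1.106 J

1.106 J


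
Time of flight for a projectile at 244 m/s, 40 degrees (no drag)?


T = 2*v0*sin(theta)/g = 2*244*sin(40°)/9.81 = 31.98 s

31.98 s


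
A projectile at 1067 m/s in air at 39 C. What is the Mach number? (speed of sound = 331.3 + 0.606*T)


a = 331.3 + 0.606*(39) = 354.934 m/s
M = v/a = 1067/354.934 = 3.006

3.006


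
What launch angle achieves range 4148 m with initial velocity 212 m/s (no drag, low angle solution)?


sin(2*theta) = R*g/v0^2 = 4148*9.81/212^2 = 0.905391, theta = arcsin(0.905391)/2 = 32.44°

32.44 degrees


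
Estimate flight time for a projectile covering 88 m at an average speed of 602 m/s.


t = d/v = 88/602 = 0.1462 s

0.1462 s


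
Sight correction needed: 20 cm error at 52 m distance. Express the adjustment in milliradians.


1 mrad subtends 1 cm per 10 m of range, so adj = error_cm / (dist_m / 10) = 20 / (52/10) = 3.846 mrad

3.846 mrad


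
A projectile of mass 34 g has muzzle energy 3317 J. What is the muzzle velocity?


v = sqrt(2*E/m) = sqrt(2*3317/0.034) = 441.7 m/s

441.7 m/s


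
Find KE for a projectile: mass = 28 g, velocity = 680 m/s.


E = 0.5*m*v^2 = 0.5*0.028*680^2 = 6474 J

6474 J


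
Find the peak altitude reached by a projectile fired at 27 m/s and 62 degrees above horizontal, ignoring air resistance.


H = (v0*sin(theta))^2 / (2g) = (27*sin(62°))^2 / (2*9.81) = 28.97 m

28.97 m


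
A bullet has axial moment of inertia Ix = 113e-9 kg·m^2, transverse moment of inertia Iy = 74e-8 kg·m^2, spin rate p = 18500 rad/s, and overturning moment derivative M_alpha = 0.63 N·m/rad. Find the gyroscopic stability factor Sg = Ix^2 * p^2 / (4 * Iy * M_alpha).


Sg = Ix^2 * p^2 / (4 * Iy * M_alpha) = (113e-9)^2 * 18500^2 / (4 * 74e-8 * 0.63) = 2.344

2.344


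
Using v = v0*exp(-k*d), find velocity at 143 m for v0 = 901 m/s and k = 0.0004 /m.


v = v0*exp(-k*d) = 901*exp(-0.0004*143) = 850.9 m/s

850.9 m/s


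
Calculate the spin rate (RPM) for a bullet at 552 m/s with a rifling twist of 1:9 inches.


twist_m = 9*0.0254 = 0.2286 m
spin = v/twist = 552/0.2286 = 2414.698 rev/s
RPM = spin*60 = 2414.698*60 ≈ 144882 RPM

144882 RPM


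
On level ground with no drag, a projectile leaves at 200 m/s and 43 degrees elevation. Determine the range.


R = v0^2 * sin(2*theta) / g = 200^2 * sin(2*43°) / 9.81 = 4068 m

4068 m


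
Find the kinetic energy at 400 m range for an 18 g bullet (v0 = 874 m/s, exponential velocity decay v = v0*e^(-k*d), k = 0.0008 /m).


v = v0*exp(-k*d) = 874*exp(-0.0008*400) = 634.654 m/s
E = 0.5*m*v^2 = 0.5*0.018*634.654^2 = 3625 J

3625 J


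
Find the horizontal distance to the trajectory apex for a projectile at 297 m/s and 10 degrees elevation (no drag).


R = v0^2*sin(2*theta)/g = 297^2*sin(2*10°)/9.81 = 3075.36 m
apex_dist = R/2 = 3075.36/2 = 1538 m

1538 m


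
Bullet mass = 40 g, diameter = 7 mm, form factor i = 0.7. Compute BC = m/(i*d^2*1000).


BC = m/(i*d^2*1000) = 40/(0.7 * 7^2 * 1000) = 0.001166

0.001166


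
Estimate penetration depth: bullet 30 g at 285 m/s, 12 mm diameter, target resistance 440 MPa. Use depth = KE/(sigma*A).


A = pi*(d/2)^2 = pi*(12/2)^2 = 113.097 mm^2
E = 0.5*m*v^2 = 0.5*0.03*285^2 = 1218.38 J
depth = E/(sigma*A) = 1218.38 J / (440 MPa * 113.097 mm^2) = 1218.38/(440 * 113.097) m = 0.0244836 m ≈ 24.48 mm

24.48 mm


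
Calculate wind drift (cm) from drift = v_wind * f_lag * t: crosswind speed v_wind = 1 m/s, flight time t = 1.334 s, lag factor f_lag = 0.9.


drift = v_wind * lag * t = 1 * 0.9 * 1.334 = 1.2006 m ≈ 120.1 cm

120.1 cm


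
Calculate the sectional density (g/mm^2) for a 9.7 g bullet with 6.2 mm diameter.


SD = m/d^2 = 9.7/6.2^2 = 0.2523 g/mm^2

0.2523 g/mm^2


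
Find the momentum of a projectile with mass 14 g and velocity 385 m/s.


p = m*v = 0.014*385 = 5.39 kg·m/s

5.39 kg·m/s


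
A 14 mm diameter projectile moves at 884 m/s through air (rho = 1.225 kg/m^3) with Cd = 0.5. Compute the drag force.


A = pi*(d/2)^2 = pi*(14/2000)^2 = 1.53938e-04 m^2
Fd = 0.5*Cd*rho*A*v^2 = 0.5*0.5*1.225*1.53938e-04*884^2 = 36.84 N

36.84 N


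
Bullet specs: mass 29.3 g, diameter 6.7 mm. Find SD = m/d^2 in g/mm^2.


SD = m/d^2 = 29.3/6.7^2 = 0.6527 g/mm^2

0.6527 g/mm^2


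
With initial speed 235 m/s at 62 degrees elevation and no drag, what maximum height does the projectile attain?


H = (v0*sin(theta))^2 / (2g) = (235*sin(62°))^2 / (2*9.81) = 2194 m

2194 m


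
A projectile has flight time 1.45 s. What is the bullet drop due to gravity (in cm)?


drop = 0.5*g*t^2 = 0.5*9.81*1.45^2 = 10.3128 m ≈ 1031 cm

1031 cm


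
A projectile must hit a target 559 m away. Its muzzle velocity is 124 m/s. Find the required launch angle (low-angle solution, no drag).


sin(2*theta) = R*g/v0^2 = 559*9.81/124^2 = 0.356646, theta = arcsin(0.356646)/2 = 10.45°

10.45 degrees


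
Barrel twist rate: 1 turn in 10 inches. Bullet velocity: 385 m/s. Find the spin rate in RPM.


twist_m = 10*0.0254 = 0.254 m
spin = v/twist = 385/0.254 = 1515.748 rev/s
RPM = spin*60 = 1515.748*60 ≈ 90945 RPM

90945 RPM


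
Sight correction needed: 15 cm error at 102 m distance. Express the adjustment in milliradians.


1 mrad subtends 1 cm per 10 m of range, so adj = error_cm / (dist_m / 10) = 15 / (102/10) = 1.471 mrad

1.471 mrad


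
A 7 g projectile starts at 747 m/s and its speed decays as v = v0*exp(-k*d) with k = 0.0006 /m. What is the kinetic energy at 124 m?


v = v0*exp(-k*d) = 747*exp(-0.0006*124) = 693.44 m/s
E = 0.5*m*v^2 = 0.5*0.007*693.44^2 = 1683 J

1683 J


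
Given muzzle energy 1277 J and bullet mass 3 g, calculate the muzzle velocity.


v = sqrt(2*E/m) = sqrt(2*1277/0.003) = 922.7 m/s

922.7 m/s


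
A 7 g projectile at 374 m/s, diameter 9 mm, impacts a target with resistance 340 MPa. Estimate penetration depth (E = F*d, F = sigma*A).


A = pi*(d/2)^2 = pi*(9/2)^2 = 63.6173 mm^2
E = 0.5*m*v^2 = 0.5*0.007*374^2 = 489.566 J
depth = E/(sigma*A) = 489.566 J / (340 MPa * 63.6173 mm^2) = 489.566/(340 * 63.6173) m = 0.0226338 m ≈ 22.63 mm

22.63 mm


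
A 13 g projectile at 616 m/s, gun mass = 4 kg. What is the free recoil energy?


v_r = m_p*v_p/m_gun = 0.013*616/4 = 2.002 m/s, E_r = 0.5*m_gun*v_r^2 = 0.5*4*2.002^2 = 8.016 J

8.016 J


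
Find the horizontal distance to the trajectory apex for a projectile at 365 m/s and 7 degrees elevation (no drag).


R = v0^2*sin(2*theta)/g = 365^2*sin(2*7°)/9.81 = 3285.43 m
apex_dist = R/2 = 3285.43/2 = 1643 m

1643 m


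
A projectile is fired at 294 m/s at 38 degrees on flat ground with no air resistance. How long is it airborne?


T = 2*v0*sin(theta)/g = 2*294*sin(38°)/9.81 = 36.9 s

36.9 s


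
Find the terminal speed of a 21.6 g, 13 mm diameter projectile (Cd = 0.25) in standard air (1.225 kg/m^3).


A = pi*(d/2)^2 = pi*(13/2000)^2 = 1.32732e-04 m^2
vt = sqrt(2mg/(Cd*rho*A)) = sqrt(2*0.0216*9.81/(0.25 * 1.225 * 1.32732e-04)) = 102.1 m/s

102.1 m/s


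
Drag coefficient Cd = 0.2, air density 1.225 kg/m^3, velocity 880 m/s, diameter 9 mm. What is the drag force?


A = pi*(d/2)^2 = pi*(9/2000)^2 = 6.36173e-05 m^2
Fd = 0.5*Cd*rho*A*v^2 = 0.5*0.2*1.225*6.36173e-05*880^2 = 6.035 N

6.035 N


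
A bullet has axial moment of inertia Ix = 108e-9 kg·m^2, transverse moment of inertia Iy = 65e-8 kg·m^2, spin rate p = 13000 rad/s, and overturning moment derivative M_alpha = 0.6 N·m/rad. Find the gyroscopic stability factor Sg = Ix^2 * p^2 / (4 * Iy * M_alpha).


Sg = Ix^2 * p^2 / (4 * Iy * M_alpha) = (108e-9)^2 * 13000^2 / (4 * 65e-8 * 0.6) = 1.264

1.264


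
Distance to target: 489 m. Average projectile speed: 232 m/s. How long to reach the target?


t = d/v = 489/232 = 2.108 s

2.108 s


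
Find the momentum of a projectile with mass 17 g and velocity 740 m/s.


p = m*v = 0.017*740 = 12.58 kg·m/s

12.58 kg·m/s


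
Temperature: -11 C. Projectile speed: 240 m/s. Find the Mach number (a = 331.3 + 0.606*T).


a = 331.3 + 0.606*(-11) = 324.634 m/s
M = v/a = 240/324.634 = 0.7393

0.7393


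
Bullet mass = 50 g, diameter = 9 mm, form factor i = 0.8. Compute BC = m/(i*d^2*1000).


BC = m/(i*d^2*1000) = 50/(0.8 * 9^2 * 1000) = 0.0007716

0.0007716


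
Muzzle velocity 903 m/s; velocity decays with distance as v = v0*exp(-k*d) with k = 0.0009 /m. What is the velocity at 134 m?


v = v0*exp(-k*d) = 903*exp(-0.0009*134) = 800.4 m/s

800.4 m/s


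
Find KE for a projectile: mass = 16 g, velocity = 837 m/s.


E = 0.5*m*v^2 = 0.5*0.016*837^2 = 5605 J

5605 J


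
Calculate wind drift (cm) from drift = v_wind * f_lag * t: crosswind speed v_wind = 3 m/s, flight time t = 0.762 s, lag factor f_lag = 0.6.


drift = v_wind * lag * t = 3 * 0.6 * 0.762 = 1.3716 m ≈ 137.2 cm

137.2 cm
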